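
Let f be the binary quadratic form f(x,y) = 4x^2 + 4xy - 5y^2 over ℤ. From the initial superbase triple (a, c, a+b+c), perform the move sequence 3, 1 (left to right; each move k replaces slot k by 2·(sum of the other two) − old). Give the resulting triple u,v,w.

start (4,-5,3) = (f(1,0),f(0,1),f(1,1))
replace slot 3: 2·(4+(-5)) − 3 = -5 → (4,-5,-5)
replace slot 1: 2·((-5)+(-5)) − 4 = -24 → (-24,-5,-5)

-24,-5,-5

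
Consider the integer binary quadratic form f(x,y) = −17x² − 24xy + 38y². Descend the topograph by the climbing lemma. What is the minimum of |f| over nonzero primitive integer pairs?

descent: ρ → (38,24,-17)  [lands on river]
river: ρ → (-17,44,18)
river: ρ → (18,28,-33)
river: ρ → (-33,38,13)
river: ρ → (13,40,-30)
river: ρ → (-30,20,23)
river: ρ → (23,26,-27)
river: ρ → (-27,28,22)
river: ρ → (22,16,-33)
river: ρ → (-33,50,5)
river: ρ → (5,50,-33)
river: ρ → (-33,16,22)
river: ρ → (22,28,-27)
river: ρ → (-27,26,23)
river: ρ → (23,20,-30)
river: ρ → (-30,40,13)
river: ρ → (13,38,-33)
river: ρ → (-33,28,18)
river: ρ → (18,44,-17)
river: ρ → (-17,24,38)
river: ρ → (38,52,-3)
river: ρ → (-3,56,2)
river: ρ → (2,56,-3)
river: ρ → (-3,52,38)
closes: descent 1, river 24
min |a| on river = 2

2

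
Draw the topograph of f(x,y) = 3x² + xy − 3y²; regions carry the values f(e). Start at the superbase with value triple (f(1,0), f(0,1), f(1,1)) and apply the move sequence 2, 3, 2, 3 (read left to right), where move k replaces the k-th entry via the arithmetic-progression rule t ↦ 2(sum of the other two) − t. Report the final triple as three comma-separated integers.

start (3,-3,1) = (f(1,0),f(0,1),f(1,1))
replace slot 2: 2·(3+1) − (-3) = 11 → (3,11,1)
replace slot 3: 2·(3+11) − 1 = 27 → (3,11,27)
replace slot 2: 2·(3+27) − 11 = 49 → (3,49,27)
replace slot 3: 2·(3+49) − 27 = 77 → (3,49,77)

3,49,77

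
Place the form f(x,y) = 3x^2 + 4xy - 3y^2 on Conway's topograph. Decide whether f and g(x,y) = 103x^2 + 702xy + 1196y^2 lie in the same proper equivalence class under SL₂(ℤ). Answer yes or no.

D₁ = 52, D₂ = 52
river cycle of f (length 10): (-3, 2, 4), (4, 6, -1), (-1, 6, 4), (4, 2, -3), (-3, 4, 3), (3, 2, -4), (-4, 6, 1), (1, 6, -4), (-4, 2, 3), (3, 4, -3)
river cycle of g (length 10): (3, 4, -3), (-3, 2, 4), (4, 6, -1), (-1, 6, 4), (4, 2, -3), (-3, 4, 3), (3, 2, -4), (-4, 6, 1), (1, 6, -4), (-4, 2, 3)
cycles coincide ⇒ equivalent

yes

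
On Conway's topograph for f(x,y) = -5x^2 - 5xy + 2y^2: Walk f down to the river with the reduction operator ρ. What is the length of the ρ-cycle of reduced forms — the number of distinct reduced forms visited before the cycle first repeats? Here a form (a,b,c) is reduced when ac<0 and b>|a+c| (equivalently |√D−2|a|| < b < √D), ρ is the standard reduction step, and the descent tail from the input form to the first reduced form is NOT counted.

D = 65, ⌊√D⌋ = 8
descent: ρ → (2,5,-5)  [lands on river]
river: ρ → (-5,5,2)
river: ρ → (2,7,-2)
river: ρ → (-2,5,5)
river: ρ → (5,5,-2)
river: ρ → (-2,7,2)
ρ-cycle length = 6 (tail of 1 descent step not counted)

6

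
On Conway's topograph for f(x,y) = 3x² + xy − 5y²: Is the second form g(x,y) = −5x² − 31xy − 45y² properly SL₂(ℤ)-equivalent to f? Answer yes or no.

D₁ = 61, D₂ = 61
river cycle of f (length 6): (3, 7, -1), (-1, 7, 3), (3, 5, -3), (-3, 7, 1), (1, 7, -3), (-3, 5, 3)
river cycle of g (length 6): (3, 7, -1), (-1, 7, 3), (3, 5, -3), (-3, 7, 1), (1, 7, -3), (-3, 5, 3)
cycles coincide ⇒ equivalent

yes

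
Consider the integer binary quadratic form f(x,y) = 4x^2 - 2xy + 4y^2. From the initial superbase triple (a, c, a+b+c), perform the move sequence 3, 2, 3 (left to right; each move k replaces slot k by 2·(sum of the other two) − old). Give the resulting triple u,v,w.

start (4,4,6) = (f(1,0),f(0,1),f(1,1))
replace slot 3: 2·(4+4) − 6 = 10 → (4,4,10)
replace slot 2: 2·(4+10) − 4 = 24 → (4,24,10)
replace slot 3: 2·(4+24) − 10 = 46 → (4,24,46)

4,24,46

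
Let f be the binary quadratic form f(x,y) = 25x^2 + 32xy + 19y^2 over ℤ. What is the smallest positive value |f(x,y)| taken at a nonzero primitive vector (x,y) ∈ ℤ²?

translate: b→-18 (≡32 mod 50), so (25,32,19)→(25,-18,12)
flip: (25,-18,12)→(12,18,25)
translate: b→-6 (≡18 mod 24), so (12,18,25)→(12,-6,19)
reduced (well bottom): (12,-6,19) with a≤c, −a<b≤a
well minimum = a = 12

12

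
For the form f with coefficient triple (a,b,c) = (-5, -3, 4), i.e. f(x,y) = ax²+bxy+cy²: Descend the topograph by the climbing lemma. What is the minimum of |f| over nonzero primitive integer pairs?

descent: ρ → (4,3,-5)  [lands on river]
river: ρ → (-5,7,2)
river: ρ → (2,9,-1)
river: ρ → (-1,9,2)
river: ρ → (2,7,-5)
river: ρ → (-5,3,4)
river: ρ → (4,5,-4)
river: ρ → (-4,3,5)
river: ρ → (5,7,-2)
river: ρ → (-2,9,1)
river: ρ → (1,9,-2)
river: ρ → (-2,7,5)
river: ρ → (5,3,-4)
river: ρ → (-4,5,4)
closes: descent 1, river 14
min |a| on river = 1

1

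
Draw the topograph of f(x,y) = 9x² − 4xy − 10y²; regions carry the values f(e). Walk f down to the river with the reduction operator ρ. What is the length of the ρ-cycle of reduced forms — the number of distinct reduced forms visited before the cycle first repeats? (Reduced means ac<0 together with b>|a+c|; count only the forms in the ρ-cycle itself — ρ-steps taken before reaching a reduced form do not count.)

D = 376, ⌊√D⌋ = 19
descent: ρ → (-10,4,9)  [lands on river]
river: ρ → (9,14,-5)
river: ρ → (-5,16,6)
river: ρ → (6,8,-13)
river: ρ → (-13,18,1)
river: ρ → (1,18,-13)
river: ρ → (-13,8,6)
river: ρ → (6,16,-5)
river: ρ → (-5,14,9)
river: ρ → (9,4,-10)
river: ρ → (-10,16,3)
river: ρ → (3,14,-15)
river: ρ → (-15,16,2)
river: ρ → (2,16,-15)
river: ρ → (-15,14,3)
river: ρ → (3,16,-10)
ρ-cycle length = 16 (tail of 1 descent step not counted)

16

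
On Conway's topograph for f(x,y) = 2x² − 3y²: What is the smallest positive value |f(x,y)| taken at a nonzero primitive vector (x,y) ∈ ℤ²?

descent: ρ → (-3,0,2)
descent: ρ → (2,4,-1)  [lands on river]
river: ρ → (-1,4,2)
closes: descent 2, river 2
min |a| on river = 1

1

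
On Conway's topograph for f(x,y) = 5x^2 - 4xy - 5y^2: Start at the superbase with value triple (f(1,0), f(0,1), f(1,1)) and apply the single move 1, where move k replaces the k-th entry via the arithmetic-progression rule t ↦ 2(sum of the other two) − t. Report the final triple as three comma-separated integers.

start (5,-5,-4) = (f(1,0),f(0,1),f(1,1))
replace slot 1: 2·((-5)+(-4)) − 5 = -23 → (-23,-5,-4)

-23,-5,-4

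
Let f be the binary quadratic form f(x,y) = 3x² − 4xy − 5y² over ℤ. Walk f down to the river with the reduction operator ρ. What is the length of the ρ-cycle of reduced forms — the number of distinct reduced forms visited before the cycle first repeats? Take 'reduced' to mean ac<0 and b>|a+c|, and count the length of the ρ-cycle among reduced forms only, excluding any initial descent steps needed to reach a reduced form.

D = 76, ⌊√D⌋ = 8
descent: ρ → (-5,4,3)  [lands on river]
river: ρ → (3,8,-1)
river: ρ → (-1,8,3)
river: ρ → (3,4,-5)
river: ρ → (-5,6,2)
river: ρ → (2,6,-5)
ρ-cycle length = 6 (tail of 1 descent step not counted)

6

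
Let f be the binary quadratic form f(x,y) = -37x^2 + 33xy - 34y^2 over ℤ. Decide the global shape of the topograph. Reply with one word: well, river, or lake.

D = b²−4ac = 33² − 4·(-37)·(-34) = -3943
D < 0 ⇒ definite ⇒ every region one sign ⇒ single well

well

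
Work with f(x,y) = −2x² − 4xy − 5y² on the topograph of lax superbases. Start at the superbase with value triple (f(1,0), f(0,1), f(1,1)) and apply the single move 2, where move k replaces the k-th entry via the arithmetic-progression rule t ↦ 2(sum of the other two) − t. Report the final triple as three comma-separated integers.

start (-2,-5,-11) = (f(1,0),f(0,1),f(1,1))
replace slot 2: 2·((-2)+(-11)) − (-5) = -21 → (-2,-21,-11)

-2,-21,-11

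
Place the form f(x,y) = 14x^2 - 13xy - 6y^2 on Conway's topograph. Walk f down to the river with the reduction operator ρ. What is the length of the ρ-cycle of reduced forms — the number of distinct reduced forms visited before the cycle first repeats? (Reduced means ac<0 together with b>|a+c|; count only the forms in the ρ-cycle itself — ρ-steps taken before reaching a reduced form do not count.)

D = 505, ⌊√D⌋ = 22
descent: ρ → (-6,13,14)  [lands on river]
river: ρ → (14,15,-5)
river: ρ → (-5,15,14)
river: ρ → (14,13,-6)
river: ρ → (-6,11,16)
river: ρ → (16,21,-1)
river: ρ → (-1,21,16)
river: ρ → (16,11,-6)
ρ-cycle length = 8 (tail of 1 descent step not counted)

8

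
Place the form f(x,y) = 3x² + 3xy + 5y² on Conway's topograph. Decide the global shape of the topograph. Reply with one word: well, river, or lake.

D = b²−4ac = 3² − 4·3·5 = -51
D < 0 ⇒ definite ⇒ every region one sign ⇒ single well

well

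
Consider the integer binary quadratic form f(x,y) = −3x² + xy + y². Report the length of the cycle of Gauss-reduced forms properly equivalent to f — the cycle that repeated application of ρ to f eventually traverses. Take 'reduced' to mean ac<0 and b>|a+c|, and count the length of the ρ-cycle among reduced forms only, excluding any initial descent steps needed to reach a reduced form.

D = 13, ⌊√D⌋ = 3
descent: ρ → (1,3,-1)  [lands on river]
river: ρ → (-1,3,1)
ρ-cycle length = 2 (tail of 1 descent step not counted)

2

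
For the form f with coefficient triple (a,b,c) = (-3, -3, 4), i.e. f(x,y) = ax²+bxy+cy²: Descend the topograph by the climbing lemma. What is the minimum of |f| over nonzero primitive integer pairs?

descent: ρ → (4,3,-3)  [lands on river]
river: ρ → (-3,3,4)
river: ρ → (4,5,-2)
river: ρ → (-2,7,1)
river: ρ → (1,7,-2)
river: ρ → (-2,5,4)
closes: descent 1, river 6
min |a| on river = 1

1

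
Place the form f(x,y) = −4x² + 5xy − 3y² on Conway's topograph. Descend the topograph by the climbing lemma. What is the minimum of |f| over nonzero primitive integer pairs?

translate: b→3 (≡-5 mod 8), so (4,-5,3)→(4,3,2)
flip: (4,3,2)→(2,-3,4)
translate: b→1 (≡-3 mod 4), so (2,-3,4)→(2,1,3)
reduced (well bottom): (2,1,3) with a≤c, −a<b≤a
well minimum |f| = |-2| = 2 (negative-definite)

2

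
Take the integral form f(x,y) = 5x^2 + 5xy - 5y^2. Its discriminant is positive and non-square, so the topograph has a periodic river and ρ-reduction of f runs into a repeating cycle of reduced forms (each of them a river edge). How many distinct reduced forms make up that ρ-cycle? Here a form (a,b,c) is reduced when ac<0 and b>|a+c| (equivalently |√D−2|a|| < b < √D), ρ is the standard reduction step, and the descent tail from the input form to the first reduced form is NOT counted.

D = 125, ⌊√D⌋ = 11
river: ρ → (-5,5,5)
river: ρ → (5,5,-5)
ρ-cycle length = 2 (tail of 0 descent steps not counted)

2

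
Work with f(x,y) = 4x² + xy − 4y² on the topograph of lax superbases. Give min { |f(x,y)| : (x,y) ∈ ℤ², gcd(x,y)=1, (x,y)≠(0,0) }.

river: ρ → (-4,7,1)
river: ρ → (1,7,-4)
river: ρ → (-4,1,4)
river: ρ → (4,7,-1)
river: ρ → (-1,7,4)
river: ρ → (4,1,-4)
closes: descent 0, river 6
min |a| on river = 1

1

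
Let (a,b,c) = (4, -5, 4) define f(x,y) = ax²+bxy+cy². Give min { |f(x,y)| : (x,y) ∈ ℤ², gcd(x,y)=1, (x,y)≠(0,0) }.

translate: b→3 (≡-5 mod 8), so (4,-5,4)→(4,3,3)
flip: (4,3,3)→(3,-3,4)
translate: b→3 (≡-3 mod 6), so (3,-3,4)→(3,3,4)
reduced (well bottom): (3,3,4) with a≤c, −a<b≤a
well minimum = a = 3

3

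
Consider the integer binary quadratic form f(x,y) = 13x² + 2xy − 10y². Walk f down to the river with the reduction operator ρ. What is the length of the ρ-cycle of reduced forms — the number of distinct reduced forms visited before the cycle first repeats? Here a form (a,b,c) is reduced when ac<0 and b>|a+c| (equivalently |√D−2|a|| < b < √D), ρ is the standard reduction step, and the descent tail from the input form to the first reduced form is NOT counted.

D = 524, ⌊√D⌋ = 22
descent: ρ → (-10,18,5)  [lands on river]
river: ρ → (5,22,-2)
river: ρ → (-2,22,5)
river: ρ → (5,18,-10)
river: ρ → (-10,22,1)
river: ρ → (1,22,-10)
ρ-cycle length = 6 (tail of 1 descent step not counted)

6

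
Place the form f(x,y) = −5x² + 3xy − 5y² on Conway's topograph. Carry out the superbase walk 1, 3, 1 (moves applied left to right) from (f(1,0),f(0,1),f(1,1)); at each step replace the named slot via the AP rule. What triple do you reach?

start (-5,-5,-7) = (f(1,0),f(0,1),f(1,1))
replace slot 1: 2·((-5)+(-7)) − (-5) = -19 → (-19,-5,-7)
replace slot 3: 2·((-19)+(-5)) − (-7) = -41 → (-19,-5,-41)
replace slot 1: 2·((-5)+(-41)) − (-19) = -73 → (-73,-5,-41)

-73,-5,-41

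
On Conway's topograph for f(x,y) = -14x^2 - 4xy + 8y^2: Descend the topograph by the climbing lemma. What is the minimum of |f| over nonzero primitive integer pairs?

descent: ρ → (8,20,-2)  [lands on river]
river: ρ → (-2,20,8)
river: ρ → (8,12,-10)
river: ρ → (-10,8,10)
river: ρ → (10,12,-8)
river: ρ → (-8,20,2)
river: ρ → (2,20,-8)
river: ρ → (-8,12,10)
river: ρ → (10,8,-10)
river: ρ → (-10,12,8)
closes: descent 1, river 10
min |a| on river = 2

2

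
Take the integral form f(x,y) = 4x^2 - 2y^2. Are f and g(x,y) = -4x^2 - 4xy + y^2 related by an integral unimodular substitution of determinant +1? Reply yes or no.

D₁ = 32, D₂ = 32
river cycle of f (length 2): (-2, 4, 2), (2, 4, -2)
river cycle of g (length 2): (1, 4, -4), (-4, 4, 1)
cycles differ ⇒ inequivalent

no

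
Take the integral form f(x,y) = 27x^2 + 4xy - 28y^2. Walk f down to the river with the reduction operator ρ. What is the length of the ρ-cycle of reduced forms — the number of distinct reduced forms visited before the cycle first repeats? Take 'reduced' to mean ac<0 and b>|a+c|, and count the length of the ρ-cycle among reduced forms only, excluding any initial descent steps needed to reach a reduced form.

D = 3040, ⌊√D⌋ = 55
river: ρ → (-28,52,3)
river: ρ → (3,50,-45)
river: ρ → (-45,40,8)
river: ρ → (8,40,-45)
river: ρ → (-45,50,3)
river: ρ → (3,52,-28)
river: ρ → (-28,4,27)
river: ρ → (27,50,-5)
river: ρ → (-5,50,27)
river: ρ → (27,4,-28)
ρ-cycle length = 10 (tail of 0 descent steps not counted)

10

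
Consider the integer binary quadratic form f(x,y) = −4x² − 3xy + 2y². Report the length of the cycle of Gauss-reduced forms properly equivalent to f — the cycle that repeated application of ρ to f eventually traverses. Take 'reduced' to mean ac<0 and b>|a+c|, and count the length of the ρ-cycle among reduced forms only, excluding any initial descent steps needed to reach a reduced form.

D = 41, ⌊√D⌋ = 6
descent: ρ → (2,3,-4)  [lands on river]
river: ρ → (-4,5,1)
river: ρ → (1,5,-4)
river: ρ → (-4,3,2)
river: ρ → (2,5,-2)
river: ρ → (-2,3,4)
river: ρ → (4,5,-1)
river: ρ → (-1,5,4)
river: ρ → (4,3,-2)
river: ρ → (-2,5,2)
ρ-cycle length = 10 (tail of 1 descent step not counted)

10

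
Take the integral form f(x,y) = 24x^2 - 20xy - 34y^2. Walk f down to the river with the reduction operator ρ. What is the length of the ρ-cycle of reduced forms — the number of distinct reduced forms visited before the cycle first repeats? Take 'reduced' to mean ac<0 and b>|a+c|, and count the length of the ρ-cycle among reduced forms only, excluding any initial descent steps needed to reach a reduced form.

D = 3664, ⌊√D⌋ = 60
descent: ρ → (-34,20,24)  [lands on river]
river: ρ → (24,28,-30)
river: ρ → (-30,32,22)
river: ρ → (22,56,-6)
river: ρ → (-6,52,40)
river: ρ → (40,28,-18)
river: ρ → (-18,44,24)
river: ρ → (24,52,-10)
river: ρ → (-10,48,34)
river: ρ → (34,20,-24)
river: ρ → (-24,28,30)
river: ρ → (30,32,-22)
river: ρ → (-22,56,6)
river: ρ → (6,52,-40)
river: ρ → (-40,28,18)
river: ρ → (18,44,-24)
river: ρ → (-24,52,10)
river: ρ → (10,48,-34)
ρ-cycle length = 18 (tail of 1 descent step not counted)

18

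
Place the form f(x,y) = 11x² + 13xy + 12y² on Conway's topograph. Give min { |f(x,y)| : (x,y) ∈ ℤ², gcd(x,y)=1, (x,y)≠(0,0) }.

translate: b→-9 (≡13 mod 22), so (11,13,12)→(11,-9,10)
flip: (11,-9,10)→(10,9,11)
reduced (well bottom): (10,9,11) with a≤c, −a<b≤a
well minimum = a = 10

10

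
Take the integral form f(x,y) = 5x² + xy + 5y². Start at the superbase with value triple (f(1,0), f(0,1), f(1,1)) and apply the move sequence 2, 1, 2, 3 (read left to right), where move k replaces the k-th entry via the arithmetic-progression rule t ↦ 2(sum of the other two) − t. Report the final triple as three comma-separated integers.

start (5,5,11) = (f(1,0),f(0,1),f(1,1))
replace slot 2: 2·(5+11) − 5 = 27 → (5,27,11)
replace slot 1: 2·(27+11) − 5 = 71 → (71,27,11)
replace slot 2: 2·(71+11) − 27 = 137 → (71,137,11)
replace slot 3: 2·(71+137) − 11 = 405 → (71,137,405)

71,137,405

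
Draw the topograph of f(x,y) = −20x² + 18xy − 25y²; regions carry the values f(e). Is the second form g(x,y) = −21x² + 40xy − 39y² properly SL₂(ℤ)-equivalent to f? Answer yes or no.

D₁ = -1676, D₂ = -1676
f is negative-definite; reduce −f:
−f: reduced (well bottom): (20,-18,25) with a≤c, −a<b≤a
flip sign back: reduced form of f is (-20,18,-25)
g is negative-definite; reduce −g:
−g: translate: b→2 (≡-40 mod 42), so (21,-40,39)→(21,2,20)
−g: flip: (21,2,20)→(20,-2,21)
−g: reduced (well bottom): (20,-2,21) with a≤c, −a<b≤a
flip sign back: reduced form of g is (-20,2,-21)
reduced forms (-20, 18, -25) vs (-20, 2, -21) ⇒ inequivalent

no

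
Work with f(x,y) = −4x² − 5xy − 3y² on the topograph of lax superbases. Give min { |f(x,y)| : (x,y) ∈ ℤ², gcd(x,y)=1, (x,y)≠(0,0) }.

translate: b→-3 (≡5 mod 8), so (4,5,3)→(4,-3,2)
flip: (4,-3,2)→(2,3,4)
translate: b→-1 (≡3 mod 4), so (2,3,4)→(2,-1,3)
reduced (well bottom): (2,-1,3) with a≤c, −a<b≤a
well minimum |f| = |-2| = 2 (negative-definite)

2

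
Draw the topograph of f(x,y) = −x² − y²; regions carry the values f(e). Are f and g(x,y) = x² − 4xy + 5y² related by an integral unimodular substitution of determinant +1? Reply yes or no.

D₁ = -4, D₂ = -4
f is negative-definite; reduce −f:
−f: reduced (well bottom): (1,0,1) with a≤c, −a<b≤a
flip sign back: reduced form of f is (-1,0,-1)
g: translate: b→0 (≡-4 mod 2), so (1,-4,5)→(1,0,1)
g: reduced (well bottom): (1,0,1) with a≤c, −a<b≤a
reduced forms (-1, 0, -1) vs (1, 0, 1) ⇒ inequivalent

no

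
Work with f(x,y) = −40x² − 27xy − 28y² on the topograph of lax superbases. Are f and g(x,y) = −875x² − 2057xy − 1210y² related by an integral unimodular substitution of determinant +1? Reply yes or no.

D₁ = -3751, D₂ = -3751
f is negative-definite; reduce −f:
−f: flip: (40,27,28)→(28,-27,40)
−f: reduced (well bottom): (28,-27,40) with a≤c, −a<b≤a
flip sign back: reduced form of f is (-28,27,-40)
g is negative-definite; reduce −g:
−g: translate: b→307 (≡2057 mod 1750), so (875,2057,1210)→(875,307,28)
−g: flip: (875,307,28)→(28,-307,875)
−g: translate: b→-27 (≡-307 mod 56), so (28,-307,875)→(28,-27,40)
−g: reduced (well bottom): (28,-27,40) with a≤c, −a<b≤a
flip sign back: reduced form of g is (-28,27,-40)
reduced forms (-28, 27, -40) vs (-28, 27, -40) ⇒ equivalent

yes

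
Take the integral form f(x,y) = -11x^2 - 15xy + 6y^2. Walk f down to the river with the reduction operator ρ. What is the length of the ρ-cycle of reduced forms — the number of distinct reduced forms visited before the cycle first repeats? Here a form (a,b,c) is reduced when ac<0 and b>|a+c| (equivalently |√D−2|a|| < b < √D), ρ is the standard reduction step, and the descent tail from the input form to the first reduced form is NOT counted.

D = 489, ⌊√D⌋ = 22
descent: ρ → (6,15,-11)  [lands on river]
river: ρ → (-11,7,10)
river: ρ → (10,13,-8)
river: ρ → (-8,19,4)
river: ρ → (4,21,-3)
river: ρ → (-3,21,4)
river: ρ → (4,19,-8)
river: ρ → (-8,13,10)
river: ρ → (10,7,-11)
river: ρ → (-11,15,6)
river: ρ → (6,21,-2)
river: ρ → (-2,19,16)
river: ρ → (16,13,-5)
river: ρ → (-5,17,10)
river: ρ → (10,3,-12)
river: ρ → (-12,21,1)
river: ρ → (1,21,-12)
river: ρ → (-12,3,10)
river: ρ → (10,17,-5)
river: ρ → (-5,13,16)
river: ρ → (16,19,-2)
river: ρ → (-2,21,6)
ρ-cycle length = 22 (tail of 1 descent step not counted)

22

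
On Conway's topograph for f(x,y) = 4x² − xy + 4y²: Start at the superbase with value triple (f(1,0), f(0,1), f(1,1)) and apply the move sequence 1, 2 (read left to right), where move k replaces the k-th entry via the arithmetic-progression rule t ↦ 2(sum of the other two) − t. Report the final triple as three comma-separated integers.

start (4,4,7) = (f(1,0),f(0,1),f(1,1))
replace slot 1: 2·(4+7) − 4 = 18 → (18,4,7)
replace slot 2: 2·(18+7) − 4 = 46 → (18,46,7)

18,46,7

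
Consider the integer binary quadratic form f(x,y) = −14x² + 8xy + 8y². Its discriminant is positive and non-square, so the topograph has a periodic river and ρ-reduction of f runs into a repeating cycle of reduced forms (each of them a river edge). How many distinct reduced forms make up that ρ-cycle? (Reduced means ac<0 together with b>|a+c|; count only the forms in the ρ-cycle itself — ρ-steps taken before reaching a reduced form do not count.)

D = 512, ⌊√D⌋ = 22
river: ρ → (8,8,-14)
river: ρ → (-14,20,2)
river: ρ → (2,20,-14)
river: ρ → (-14,8,8)
ρ-cycle length = 4 (tail of 0 descent steps not counted)

4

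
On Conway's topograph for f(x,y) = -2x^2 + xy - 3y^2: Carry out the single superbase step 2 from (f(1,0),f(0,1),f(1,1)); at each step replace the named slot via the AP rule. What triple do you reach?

start (-2,-3,-4) = (f(1,0),f(0,1),f(1,1))
replace slot 2: 2·((-2)+(-4)) − (-3) = -9 → (-2,-9,-4)

-2,-9,-4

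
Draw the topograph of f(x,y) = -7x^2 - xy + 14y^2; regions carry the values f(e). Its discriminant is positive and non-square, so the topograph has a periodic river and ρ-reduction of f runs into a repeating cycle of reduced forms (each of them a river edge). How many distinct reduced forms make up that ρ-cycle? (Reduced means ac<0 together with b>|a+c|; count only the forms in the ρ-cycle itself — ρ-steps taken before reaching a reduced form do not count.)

D = 393, ⌊√D⌋ = 19
descent: ρ → (14,1,-7)
descent: ρ → (-7,13,8)  [lands on river]
river: ρ → (8,19,-1)
river: ρ → (-1,19,8)
river: ρ → (8,13,-7)
river: ρ → (-7,15,6)
river: ρ → (6,9,-13)
river: ρ → (-13,17,2)
river: ρ → (2,19,-4)
river: ρ → (-4,13,14)
river: ρ → (14,15,-3)
river: ρ → (-3,15,14)
river: ρ → (14,13,-4)
river: ρ → (-4,19,2)
river: ρ → (2,17,-13)
river: ρ → (-13,9,6)
river: ρ → (6,15,-7)
ρ-cycle length = 16 (tail of 2 descent steps not counted)

16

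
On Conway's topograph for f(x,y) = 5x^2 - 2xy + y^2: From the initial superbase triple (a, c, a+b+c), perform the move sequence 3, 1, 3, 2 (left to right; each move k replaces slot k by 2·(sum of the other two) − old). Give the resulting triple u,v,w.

start (5,1,4) = (f(1,0),f(0,1),f(1,1))
replace slot 3: 2·(5+1) − 4 = 8 → (5,1,8)
replace slot 1: 2·(1+8) − 5 = 13 → (13,1,8)
replace slot 3: 2·(13+1) − 8 = 20 → (13,1,20)
replace slot 2: 2·(13+20) − 1 = 65 → (13,65,20)

13,65,20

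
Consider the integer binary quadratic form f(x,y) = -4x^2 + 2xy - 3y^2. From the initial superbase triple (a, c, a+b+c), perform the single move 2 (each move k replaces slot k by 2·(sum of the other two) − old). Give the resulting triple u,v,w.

start (-4,-3,-5) = (f(1,0),f(0,1),f(1,1))
replace slot 2: 2·((-4)+(-5)) − (-3) = -15 → (-4,-15,-5)

-4,-15,-5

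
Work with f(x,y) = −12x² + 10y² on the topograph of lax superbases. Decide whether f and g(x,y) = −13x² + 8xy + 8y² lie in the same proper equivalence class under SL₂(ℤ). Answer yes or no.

D₁ = 480, D₂ = 480
river cycle of f (length 2): (10, 20, -2), (-2, 20, 10)
river cycle of g (length 4): (8, 8, -13), (-13, 18, 3), (3, 18, -13), (-13, 8, 8)
cycles differ ⇒ inequivalent

no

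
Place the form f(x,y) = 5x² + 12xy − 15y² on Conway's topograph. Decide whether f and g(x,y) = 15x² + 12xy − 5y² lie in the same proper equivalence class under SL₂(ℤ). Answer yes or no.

D₁ = 444, D₂ = 444
river cycle of f (length 6): (-15, 18, 2), (2, 18, -15), (-15, 12, 5), (5, 18, -6), (-6, 18, 5), (5, 12, -15)
river cycle of g (length 6): (-5, 18, 6), (6, 18, -5), (-5, 12, 15), (15, 18, -2), (-2, 18, 15), (15, 12, -5)
cycles differ ⇒ inequivalent

no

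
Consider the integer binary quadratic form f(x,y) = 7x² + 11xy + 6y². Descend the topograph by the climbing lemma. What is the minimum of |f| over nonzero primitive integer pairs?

translate: b→-3 (≡11 mod 14), so (7,11,6)→(7,-3,2)
flip: (7,-3,2)→(2,3,7)
translate: b→-1 (≡3 mod 4), so (2,3,7)→(2,-1,6)
reduced (well bottom): (2,-1,6) with a≤c, −a<b≤a
well minimum = a = 2

2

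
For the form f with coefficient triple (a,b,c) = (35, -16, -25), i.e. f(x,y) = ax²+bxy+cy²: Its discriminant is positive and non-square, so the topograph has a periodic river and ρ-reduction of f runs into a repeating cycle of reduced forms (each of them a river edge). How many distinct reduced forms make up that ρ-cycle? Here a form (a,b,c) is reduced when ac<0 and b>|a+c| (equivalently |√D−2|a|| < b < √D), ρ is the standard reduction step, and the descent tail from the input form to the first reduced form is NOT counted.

D = 3756, ⌊√D⌋ = 61
descent: ρ → (-25,16,35)  [lands on river]
river: ρ → (35,54,-6)
river: ρ → (-6,54,35)
river: ρ → (35,16,-25)
river: ρ → (-25,34,26)
river: ρ → (26,18,-33)
river: ρ → (-33,48,11)
river: ρ → (11,40,-49)
river: ρ → (-49,58,2)
river: ρ → (2,58,-49)
river: ρ → (-49,40,11)
river: ρ → (11,48,-33)
river: ρ → (-33,18,26)
river: ρ → (26,34,-25)
ρ-cycle length = 14 (tail of 1 descent step not counted)

14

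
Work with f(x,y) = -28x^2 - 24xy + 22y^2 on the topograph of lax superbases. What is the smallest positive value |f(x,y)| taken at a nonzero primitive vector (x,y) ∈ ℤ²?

descent: ρ → (22,24,-28)  [lands on river]
river: ρ → (-28,32,18)
river: ρ → (18,40,-20)
river: ρ → (-20,40,18)
river: ρ → (18,32,-28)
river: ρ → (-28,24,22)
river: ρ → (22,20,-30)
river: ρ → (-30,40,12)
river: ρ → (12,32,-42)
river: ρ → (-42,52,2)
river: ρ → (2,52,-42)
river: ρ → (-42,32,12)
river: ρ → (12,40,-30)
river: ρ → (-30,20,22)
closes: descent 1, river 14
min |a| on river = 2

2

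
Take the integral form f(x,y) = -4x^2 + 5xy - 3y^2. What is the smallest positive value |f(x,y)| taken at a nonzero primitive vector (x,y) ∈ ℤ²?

translate: b→3 (≡-5 mod 8), so (4,-5,3)→(4,3,2)
flip: (4,3,2)→(2,-3,4)
translate: b→1 (≡-3 mod 4), so (2,-3,4)→(2,1,3)
reduced (well bottom): (2,1,3) with a≤c, −a<b≤a
well minimum |f| = |-2| = 2 (negative-definite)

2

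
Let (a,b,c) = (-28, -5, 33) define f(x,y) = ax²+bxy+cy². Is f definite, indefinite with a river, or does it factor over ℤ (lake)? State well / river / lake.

D = b²−4ac = (-5)² − 4·(-28)·33 = 3721
D = 61² is a perfect square ⇒ form factors over ℤ ⇒ lakes

lake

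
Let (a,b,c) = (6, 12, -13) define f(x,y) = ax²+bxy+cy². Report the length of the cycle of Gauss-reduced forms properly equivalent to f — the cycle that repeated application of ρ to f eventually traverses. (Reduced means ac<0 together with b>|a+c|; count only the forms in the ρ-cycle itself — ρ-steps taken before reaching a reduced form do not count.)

D = 456, ⌊√D⌋ = 21
river: ρ → (-13,14,5)
river: ρ → (5,16,-10)
river: ρ → (-10,4,11)
river: ρ → (11,18,-3)
river: ρ → (-3,18,11)
river: ρ → (11,4,-10)
river: ρ → (-10,16,5)
river: ρ → (5,14,-13)
river: ρ → (-13,12,6)
river: ρ → (6,12,-13)
ρ-cycle length = 10 (tail of 0 descent steps not counted)

10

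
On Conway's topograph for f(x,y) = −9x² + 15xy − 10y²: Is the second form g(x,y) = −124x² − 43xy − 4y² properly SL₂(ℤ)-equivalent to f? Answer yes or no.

D₁ = -135, D₂ = -135
f is negative-definite; reduce −f:
−f: translate: b→3 (≡-15 mod 18), so (9,-15,10)→(9,3,4)
−f: flip: (9,3,4)→(4,-3,9)
−f: reduced (well bottom): (4,-3,9) with a≤c, −a<b≤a
flip sign back: reduced form of f is (-4,3,-9)
g is negative-definite; reduce −g:
−g: flip: (124,43,4)→(4,-43,124)
−g: translate: b→-3 (≡-43 mod 8), so (4,-43,124)→(4,-3,9)
−g: reduced (well bottom): (4,-3,9) with a≤c, −a<b≤a
flip sign back: reduced form of g is (-4,3,-9)
reduced forms (-4, 3, -9) vs (-4, 3, -9) ⇒ equivalent

yes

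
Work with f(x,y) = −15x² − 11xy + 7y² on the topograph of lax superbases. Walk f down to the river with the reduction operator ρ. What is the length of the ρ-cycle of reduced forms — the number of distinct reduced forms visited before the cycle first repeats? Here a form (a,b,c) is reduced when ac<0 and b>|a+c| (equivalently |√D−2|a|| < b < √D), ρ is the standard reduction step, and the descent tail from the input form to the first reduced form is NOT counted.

D = 541, ⌊√D⌋ = 23
descent: ρ → (7,11,-15)  [lands on river]
river: ρ → (-15,19,3)
river: ρ → (3,23,-1)
river: ρ → (-1,23,3)
river: ρ → (3,19,-15)
river: ρ → (-15,11,7)
river: ρ → (7,17,-9)
river: ρ → (-9,19,5)
river: ρ → (5,21,-5)
river: ρ → (-5,19,9)
river: ρ → (9,17,-7)
river: ρ → (-7,11,15)
river: ρ → (15,19,-3)
river: ρ → (-3,23,1)
river: ρ → (1,23,-3)
river: ρ → (-3,19,15)
river: ρ → (15,11,-7)
river: ρ → (-7,17,9)
river: ρ → (9,19,-5)
river: ρ → (-5,21,5)
river: ρ → (5,19,-9)
river: ρ → (-9,17,7)
ρ-cycle length = 22 (tail of 1 descent step not counted)

22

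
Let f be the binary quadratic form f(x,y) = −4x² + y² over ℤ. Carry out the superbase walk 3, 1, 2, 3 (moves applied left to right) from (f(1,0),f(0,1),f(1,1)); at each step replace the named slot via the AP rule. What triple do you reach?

start (-4,1,-3) = (f(1,0),f(0,1),f(1,1))
replace slot 3: 2·((-4)+1) − (-3) = -3 → (-4,1,-3)
replace slot 1: 2·(1+(-3)) − (-4) = 0 → (0,1,-3)
replace slot 2: 2·(0+(-3)) − 1 = -7 → (0,-7,-3)
replace slot 3: 2·(0+(-7)) − (-3) = -11 → (0,-7,-11)

0,-7,-11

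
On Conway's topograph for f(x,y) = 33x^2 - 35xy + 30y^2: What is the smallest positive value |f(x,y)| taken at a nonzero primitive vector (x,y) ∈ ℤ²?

translate: b→31 (≡-35 mod 66), so (33,-35,30)→(33,31,28)
flip: (33,31,28)→(28,-31,33)
translate: b→25 (≡-31 mod 56), so (28,-31,33)→(28,25,30)
reduced (well bottom): (28,25,30) with a≤c, −a<b≤a
well minimum = a = 28

28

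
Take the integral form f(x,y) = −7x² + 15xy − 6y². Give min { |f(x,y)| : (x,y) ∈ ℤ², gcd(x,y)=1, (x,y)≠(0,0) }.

descent: ρ → (-6,-3,2)
descent: ρ → (2,7,-1)  [lands on river]
river: ρ → (-1,7,2)
river: ρ → (2,5,-4)
river: ρ → (-4,3,3)
river: ρ → (3,3,-4)
river: ρ → (-4,5,2)
closes: descent 2, river 6
min |a| on river = 1

1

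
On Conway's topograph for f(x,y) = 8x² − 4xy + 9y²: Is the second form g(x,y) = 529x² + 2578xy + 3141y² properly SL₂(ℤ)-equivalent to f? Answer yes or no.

D₁ = -272, D₂ = -272
f: reduced (well bottom): (8,-4,9) with a≤c, −a<b≤a
g: translate: b→462 (≡2578 mod 1058), so (529,2578,3141)→(529,462,101)
g: flip: (529,462,101)→(101,-462,529)
g: translate: b→-58 (≡-462 mod 202), so (101,-462,529)→(101,-58,9)
g: flip: (101,-58,9)→(9,58,101)
g: translate: b→4 (≡58 mod 18), so (9,58,101)→(9,4,8)
g: flip: (9,4,8)→(8,-4,9)
g: reduced (well bottom): (8,-4,9) with a≤c, −a<b≤a
reduced forms (8, -4, 9) vs (8, -4, 9) ⇒ equivalent

yes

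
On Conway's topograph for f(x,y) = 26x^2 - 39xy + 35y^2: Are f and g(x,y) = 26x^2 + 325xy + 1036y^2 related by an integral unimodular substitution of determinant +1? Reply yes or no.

D₁ = -2119, D₂ = -2119
f: translate: b→13 (≡-39 mod 52), so (26,-39,35)→(26,13,22)
f: flip: (26,13,22)→(22,-13,26)
f: reduced (well bottom): (22,-13,26) with a≤c, −a<b≤a
g: translate: b→13 (≡325 mod 52), so (26,325,1036)→(26,13,22)
g: flip: (26,13,22)→(22,-13,26)
g: reduced (well bottom): (22,-13,26) with a≤c, −a<b≤a
reduced forms (22, -13, 26) vs (22, -13, 26) ⇒ equivalent

yes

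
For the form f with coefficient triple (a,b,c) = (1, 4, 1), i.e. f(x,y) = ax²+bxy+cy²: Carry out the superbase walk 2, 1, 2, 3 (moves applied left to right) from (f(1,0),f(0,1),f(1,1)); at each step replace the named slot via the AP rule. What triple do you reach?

start (1,1,6) = (f(1,0),f(0,1),f(1,1))
replace slot 2: 2·(1+6) − 1 = 13 → (1,13,6)
replace slot 1: 2·(13+6) − 1 = 37 → (37,13,6)
replace slot 2: 2·(37+6) − 13 = 73 → (37,73,6)
replace slot 3: 2·(37+73) − 6 = 214 → (37,73,214)

37,73,214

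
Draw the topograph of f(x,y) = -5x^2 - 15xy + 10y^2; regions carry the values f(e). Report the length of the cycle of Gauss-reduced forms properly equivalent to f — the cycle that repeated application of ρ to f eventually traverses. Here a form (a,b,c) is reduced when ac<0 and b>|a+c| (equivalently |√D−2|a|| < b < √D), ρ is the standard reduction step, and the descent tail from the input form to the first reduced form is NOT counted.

D = 425, ⌊√D⌋ = 20
descent: ρ → (10,15,-5)  [lands on river]
river: ρ → (-5,15,10)
river: ρ → (10,5,-10)
river: ρ → (-10,15,5)
river: ρ → (5,15,-10)
river: ρ → (-10,5,10)
ρ-cycle length = 6 (tail of 1 descent step not counted)

6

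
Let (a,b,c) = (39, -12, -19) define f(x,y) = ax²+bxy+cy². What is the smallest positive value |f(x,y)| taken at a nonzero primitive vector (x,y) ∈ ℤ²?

descent: ρ → (-19,50,8)  [lands on river]
river: ρ → (8,46,-31)
river: ρ → (-31,16,23)
river: ρ → (23,30,-24)
river: ρ → (-24,18,29)
river: ρ → (29,40,-13)
river: ρ → (-13,38,32)
river: ρ → (32,26,-19)
closes: descent 1, river 8
min |a| on river = 8

8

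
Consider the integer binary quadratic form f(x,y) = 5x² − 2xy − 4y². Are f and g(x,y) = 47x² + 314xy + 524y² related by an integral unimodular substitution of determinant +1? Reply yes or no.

D₁ = 84, D₂ = 84
river cycle of f (length 6): (-4, 2, 5), (5, 8, -1), (-1, 8, 5), (5, 2, -4), (-4, 6, 3), (3, 6, -4)
river cycle of g (length 6): (5, 8, -1), (-1, 8, 5), (5, 2, -4), (-4, 6, 3), (3, 6, -4), (-4, 2, 5)
cycles coincide ⇒ equivalent

yes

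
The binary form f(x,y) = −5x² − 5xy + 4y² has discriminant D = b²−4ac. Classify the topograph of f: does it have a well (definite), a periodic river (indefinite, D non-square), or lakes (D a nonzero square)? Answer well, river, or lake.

D = b²−4ac = (-5)² − 4·(-5)·4 = 105
D > 0 non-square ⇒ indefinite ⇒ periodic river

river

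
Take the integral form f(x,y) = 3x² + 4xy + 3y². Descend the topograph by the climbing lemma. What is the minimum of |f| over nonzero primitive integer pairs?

translate: b→-2 (≡4 mod 6), so (3,4,3)→(3,-2,2)
flip: (3,-2,2)→(2,2,3)
reduced (well bottom): (2,2,3) with a≤c, −a<b≤a
well minimum = a = 2

2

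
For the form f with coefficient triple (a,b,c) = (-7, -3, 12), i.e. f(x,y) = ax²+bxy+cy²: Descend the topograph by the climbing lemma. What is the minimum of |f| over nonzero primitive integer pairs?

descent: ρ → (12,3,-7)
descent: ρ → (-7,11,8)  [lands on river]
river: ρ → (8,5,-10)
river: ρ → (-10,15,3)
river: ρ → (3,15,-10)
river: ρ → (-10,5,8)
river: ρ → (8,11,-7)
river: ρ → (-7,17,2)
river: ρ → (2,15,-15)
river: ρ → (-15,15,2)
river: ρ → (2,17,-7)
closes: descent 2, river 10
min |a| on river = 2

2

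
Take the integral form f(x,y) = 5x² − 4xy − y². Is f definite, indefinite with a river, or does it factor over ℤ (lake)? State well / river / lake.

D = b²−4ac = (-4)² − 4·5·(-1) = 36
D = 6² is a perfect square ⇒ form factors over ℤ ⇒ lakes

lake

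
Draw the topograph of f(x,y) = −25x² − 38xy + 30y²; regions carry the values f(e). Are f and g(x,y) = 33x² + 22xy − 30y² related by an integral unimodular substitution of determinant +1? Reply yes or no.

D₁ = 4444, D₂ = 4444
river cycle of f (length 6): (30, 38, -25), (-25, 62, 6), (6, 58, -45), (-45, 32, 19), (19, 44, -33), (-33, 22, 30)
river cycle of g (length 6): (-30, 38, 25), (25, 62, -6), (-6, 58, 45), (45, 32, -19), (-19, 44, 33), (33, 22, -30)
cycles differ ⇒ inequivalent

no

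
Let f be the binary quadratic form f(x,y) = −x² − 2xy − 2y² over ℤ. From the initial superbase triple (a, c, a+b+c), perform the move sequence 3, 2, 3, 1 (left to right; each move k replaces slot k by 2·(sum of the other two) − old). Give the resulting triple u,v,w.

start (-1,-2,-5) = (f(1,0),f(0,1),f(1,1))
replace slot 3: 2·((-1)+(-2)) − (-5) = -1 → (-1,-2,-1)
replace slot 2: 2·((-1)+(-1)) − (-2) = -2 → (-1,-2,-1)
replace slot 3: 2·((-1)+(-2)) − (-1) = -5 → (-1,-2,-5)
replace slot 1: 2·((-2)+(-5)) − (-1) = -13 → (-13,-2,-5)

-13,-2,-5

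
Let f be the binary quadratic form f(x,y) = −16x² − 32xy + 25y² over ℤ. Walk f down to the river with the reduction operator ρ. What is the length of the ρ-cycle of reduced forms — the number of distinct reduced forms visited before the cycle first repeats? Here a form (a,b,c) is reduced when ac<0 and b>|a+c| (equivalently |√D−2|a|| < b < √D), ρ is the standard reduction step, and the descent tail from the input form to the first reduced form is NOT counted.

D = 2624, ⌊√D⌋ = 51
descent: ρ → (25,32,-16)  [lands on river]
river: ρ → (-16,32,25)
river: ρ → (25,18,-23)
river: ρ → (-23,28,20)
river: ρ → (20,12,-31)
river: ρ → (-31,50,1)
river: ρ → (1,50,-31)
river: ρ → (-31,12,20)
river: ρ → (20,28,-23)
river: ρ → (-23,18,25)
ρ-cycle length = 10 (tail of 1 descent step not counted)

10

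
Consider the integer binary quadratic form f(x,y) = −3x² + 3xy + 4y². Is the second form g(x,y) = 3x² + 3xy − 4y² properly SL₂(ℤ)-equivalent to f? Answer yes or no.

D₁ = 57, D₂ = 57
river cycle of f (length 6): (4, 5, -2), (-2, 7, 1), (1, 7, -2), (-2, 5, 4), (4, 3, -3), (-3, 3, 4)
river cycle of g (length 6): (-4, 5, 2), (2, 7, -1), (-1, 7, 2), (2, 5, -4), (-4, 3, 3), (3, 3, -4)
cycles differ ⇒ inequivalent

no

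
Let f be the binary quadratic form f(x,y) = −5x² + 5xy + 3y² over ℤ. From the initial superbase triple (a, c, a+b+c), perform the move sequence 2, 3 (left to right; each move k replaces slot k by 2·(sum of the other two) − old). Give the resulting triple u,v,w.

start (-5,3,3) = (f(1,0),f(0,1),f(1,1))
replace slot 2: 2·((-5)+3) − 3 = -7 → (-5,-7,3)
replace slot 3: 2·((-5)+(-7)) − 3 = -27 → (-5,-7,-27)

-5,-7,-27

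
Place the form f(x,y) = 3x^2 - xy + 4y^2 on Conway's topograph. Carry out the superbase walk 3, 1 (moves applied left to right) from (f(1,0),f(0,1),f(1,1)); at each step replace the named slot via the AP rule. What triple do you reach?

start (3,4,6) = (f(1,0),f(0,1),f(1,1))
replace slot 3: 2·(3+4) − 6 = 8 → (3,4,8)
replace slot 1: 2·(4+8) − 3 = 21 → (21,4,8)

21,4,8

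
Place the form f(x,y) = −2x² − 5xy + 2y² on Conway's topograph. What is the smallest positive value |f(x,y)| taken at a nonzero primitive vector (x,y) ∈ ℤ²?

descent: ρ → (2,5,-2)  [lands on river]
river: ρ → (-2,3,4)
river: ρ → (4,5,-1)
river: ρ → (-1,5,4)
river: ρ → (4,3,-2)
river: ρ → (-2,5,2)
river: ρ → (2,3,-4)
river: ρ → (-4,5,1)
river: ρ → (1,5,-4)
river: ρ → (-4,3,2)
closes: descent 1, river 10
min |a| on river = 1

1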